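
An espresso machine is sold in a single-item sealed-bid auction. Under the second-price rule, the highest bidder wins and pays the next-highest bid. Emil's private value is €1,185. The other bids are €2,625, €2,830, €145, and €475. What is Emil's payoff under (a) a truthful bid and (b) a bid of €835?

The highest competing bid is €2,830.
Bidding truthfully at €1,185: the top bid is €2,830 (a rival), so Emil loses. Payoff = €0.
Bidding €835: the top bid is €2,830 (a rival), so Emil loses. Payoff = €0.

Truthful: €0; alternative: €0.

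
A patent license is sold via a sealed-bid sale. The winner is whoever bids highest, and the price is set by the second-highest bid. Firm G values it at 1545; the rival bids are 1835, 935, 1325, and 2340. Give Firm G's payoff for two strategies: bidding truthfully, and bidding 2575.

The highest competing bid is 2340.
Bidding truthfully at 1545: the top bid is 2340 (a rival), so Firm G loses. Payoff = 0.
Bidding 2575: Firm G has the top bid, wins, and pays the second-highest bid 2340. Payoff = 1545 − 2340 = -795.

Truthful: 0; alternative: -795.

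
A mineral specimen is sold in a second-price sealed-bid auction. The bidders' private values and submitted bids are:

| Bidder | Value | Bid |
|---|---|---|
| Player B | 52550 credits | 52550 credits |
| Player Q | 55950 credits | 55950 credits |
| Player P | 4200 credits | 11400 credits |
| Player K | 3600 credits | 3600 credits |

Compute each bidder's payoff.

Sorted high to low: Player Q 55950 credits; Player B 52550 credits; Player P 11400 credits; Player K 3600 credits.
Player Q has the top bid and wins; the price is the second-highest bid, 52550 credits.
Player Q's payoff = 55950 credits − 52550 credits = 3400 credits. All other bidders lose, so their payoff is 0.

Payoffs: Player B 0 credits, Player Q 3400 credits, Player P 0 credits, Player K 0 credits.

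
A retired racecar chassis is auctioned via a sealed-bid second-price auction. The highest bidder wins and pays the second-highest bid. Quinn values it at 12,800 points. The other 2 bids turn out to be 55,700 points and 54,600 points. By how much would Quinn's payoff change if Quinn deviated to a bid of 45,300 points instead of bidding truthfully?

The highest competing bid is 55,700 points.
Bidding truthfully at 12,800 points: the top bid is 55,700 points (a rival), so Quinn loses. Payoff = 0 points.
Bidding 45,300 points: the top bid is 55,700 points (a rival), so Quinn loses. Payoff = 0 points.
Change = 0 points − 0 points = 0 points.
The bid only affects whether you win, not the price — here both bids land on the same side of the top rival bid, so the deviation is payoff-neutral.

0 points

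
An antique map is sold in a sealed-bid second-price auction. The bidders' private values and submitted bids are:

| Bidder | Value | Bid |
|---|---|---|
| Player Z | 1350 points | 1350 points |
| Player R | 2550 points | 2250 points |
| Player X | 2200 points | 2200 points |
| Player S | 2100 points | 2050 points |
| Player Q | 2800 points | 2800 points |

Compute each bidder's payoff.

Payoffs: Player Z 0 points, Player R 0 points, Player X 0 points, Player S 0 points, Player Q 550 points.

Bids in descending order: Player Q 2800 points, then Player R 2250 points, then Player X 2200 points, then Player S 2050 points, then Player Z 1350 points.
Player Q has the top bid and wins; the price is the second-highest bid, 2250 points.
Player Q's payoff = 2800 points − 2250 points = 550 points. All other bidders lose, so their payoff is 0.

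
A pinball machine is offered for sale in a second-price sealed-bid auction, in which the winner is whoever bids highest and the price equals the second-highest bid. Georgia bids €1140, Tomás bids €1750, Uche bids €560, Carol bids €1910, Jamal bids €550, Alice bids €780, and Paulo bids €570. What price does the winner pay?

Sorted high to low: Carol €1910; Tomás €1750; Georgia €1140; Alice €780; Paulo €570; Uche €560; Jamal €550.
Carol is the highest bidder, so Carol wins.
Under the second-price rule, the price is the second-highest bid: €1750.

Price paid: €1750.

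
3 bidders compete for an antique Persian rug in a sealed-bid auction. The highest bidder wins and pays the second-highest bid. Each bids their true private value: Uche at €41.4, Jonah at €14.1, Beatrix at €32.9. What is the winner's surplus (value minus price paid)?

€8.5

Bids in descending order: Uche €41.4; Beatrix €32.9; Jonah €14.1.
Uche wins with the top bid and pays the second-highest, €32.9.
Surplus = €41.4 − €32.9 = €8.5.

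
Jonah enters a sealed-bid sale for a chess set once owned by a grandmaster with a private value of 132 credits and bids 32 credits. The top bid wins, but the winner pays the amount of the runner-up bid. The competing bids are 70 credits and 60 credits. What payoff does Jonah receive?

Jonah's payoff: 0 credits.

Highest competing bid: 70 credits.
Jonah's bid 32 credits is not the highest, so Jonah loses, pays nothing, and earns zero payoff.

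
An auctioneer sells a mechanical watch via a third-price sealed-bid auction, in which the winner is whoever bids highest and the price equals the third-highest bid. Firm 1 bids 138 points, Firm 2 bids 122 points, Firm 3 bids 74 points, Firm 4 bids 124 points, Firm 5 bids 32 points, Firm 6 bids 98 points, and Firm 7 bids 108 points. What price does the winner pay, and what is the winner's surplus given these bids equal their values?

Ranking the bids: Firm 1 138 points, then Firm 4 124 points, then Firm 2 122 points, then Firm 7 108 points, then Firm 6 98 points, then Firm 3 74 points, then Firm 5 32 points.
Firm 1 is the highest bidder, so Firm 1 wins.
Under the third-price rule, the price is the third-highest bid: 122 points.
Surplus = 138 points − 122 points = 16 points.

Price 122 points; surplus 16 points.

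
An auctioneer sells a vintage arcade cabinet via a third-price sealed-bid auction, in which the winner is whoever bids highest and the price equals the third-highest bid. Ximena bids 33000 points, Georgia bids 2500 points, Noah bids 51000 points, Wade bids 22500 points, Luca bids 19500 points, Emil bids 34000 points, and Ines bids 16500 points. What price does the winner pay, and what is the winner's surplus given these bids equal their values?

Ranking the bids: Noah 51000 points; Emil 34000 points; Ximena 33000 points; Wade 22500 points; Luca 19500 points; Ines 16500 points; Georgia 2500 points.
Noah is the highest bidder, so Noah wins.
Under the third-price rule, the price is the third-highest bid: 33000 points.
Surplus = 51000 points − 33000 points = 18000 points.

Price 33000 points; surplus 18000 points.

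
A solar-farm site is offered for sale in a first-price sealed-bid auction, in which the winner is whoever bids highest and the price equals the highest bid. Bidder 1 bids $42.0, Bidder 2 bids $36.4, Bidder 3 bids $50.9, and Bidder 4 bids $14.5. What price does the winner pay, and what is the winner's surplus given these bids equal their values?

The winner pays $50.9 for a surplus of $0.0.

Sorted high to low: Bidder 3 $50.9, then Bidder 1 $42.0, then Bidder 2 $36.4, then Bidder 4 $14.5.
Bidder 3 is the highest bidder, so Bidder 3 wins.
Under the first-price rule, the price is the highest bid: $50.9.
Surplus = $50.9 − $50.9 = $0.0.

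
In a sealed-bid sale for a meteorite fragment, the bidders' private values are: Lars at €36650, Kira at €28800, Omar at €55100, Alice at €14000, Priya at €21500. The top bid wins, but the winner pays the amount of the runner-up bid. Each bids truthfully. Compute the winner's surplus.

€18450

Ranking the bids: Omar €55100 > Lars €36650 > Kira €28800 > Priya €21500 > Alice €14000.
Omar wins with the top bid and pays the second-highest, €36650.
Surplus = €55100 − €36650 = €18450.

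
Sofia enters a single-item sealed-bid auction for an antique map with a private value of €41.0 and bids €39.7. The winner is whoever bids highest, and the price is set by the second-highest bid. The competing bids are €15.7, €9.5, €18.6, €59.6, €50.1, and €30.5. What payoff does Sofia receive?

Payoff = €0.0.

Highest competing bid: €59.6.
Sofia's bid €39.7 is not the highest, so Sofia loses, pays nothing, and earns zero payoff.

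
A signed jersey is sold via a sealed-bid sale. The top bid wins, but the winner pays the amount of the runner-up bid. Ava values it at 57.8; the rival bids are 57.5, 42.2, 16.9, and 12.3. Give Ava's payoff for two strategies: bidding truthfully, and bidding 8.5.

(a) 0.3  (b) 0.0

The highest competing bid is 57.5.
Bidding truthfully at 57.8: Ava has the top bid, wins, and pays the second-highest bid 57.5. Payoff = 57.8 − 57.5 = 0.3.
Bidding 8.5: the top bid is 57.5 (a rival), so Ava loses. Payoff = 0.0.
This is the dominant-strategy logic: truthful bidding weakly beats any alternative.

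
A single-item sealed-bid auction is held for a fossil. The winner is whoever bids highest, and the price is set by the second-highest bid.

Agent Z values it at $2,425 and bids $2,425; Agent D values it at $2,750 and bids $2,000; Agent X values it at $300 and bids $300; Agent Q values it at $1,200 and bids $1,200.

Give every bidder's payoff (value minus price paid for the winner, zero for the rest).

Ranking the bids: Agent Z $2,425, then Agent D $2,000, then Agent Q $1,200, then Agent X $300.
Agent Z has the top bid and wins; the price is the second-highest bid, $2,000.
Agent Z's payoff = $2,425 − $2,000 = $425. All other bidders lose, so their payoff is 0.

Payoffs: Agent Z $425, Agent D $0, Agent X $0, Agent Q $0.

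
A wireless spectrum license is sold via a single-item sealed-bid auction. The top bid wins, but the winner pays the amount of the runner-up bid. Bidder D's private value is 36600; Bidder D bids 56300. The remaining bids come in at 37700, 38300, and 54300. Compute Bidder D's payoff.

Highest competing bid: 54300.
Bidder D's bid 56300 is the highest overall, so Bidder D wins and pays the second-highest bid, 54300.
Payoff = value − price = 36600 − 54300 = -17700.
Overbidding won the item at a price above value — truthful bidding would have avoided this loss.

-17700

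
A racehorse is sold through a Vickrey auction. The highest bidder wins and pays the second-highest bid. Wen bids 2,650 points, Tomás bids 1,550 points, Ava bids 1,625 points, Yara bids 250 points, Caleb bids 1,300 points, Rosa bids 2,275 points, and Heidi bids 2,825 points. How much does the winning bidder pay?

Price paid: 2,650 points.

Bids in descending order: Heidi 2,825 points, then Wen 2,650 points, then Rosa 2,275 points, then Ava 1,625 points, then Tomás 1,550 points, then Caleb 1,300 points, then Yara 250 points.
Heidi has the highest bid, so Heidi wins.
The second-highest bid is 2,650 points, so that is what Heidi pays.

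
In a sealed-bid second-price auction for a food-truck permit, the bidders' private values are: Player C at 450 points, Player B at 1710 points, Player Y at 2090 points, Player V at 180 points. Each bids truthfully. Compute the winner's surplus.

Bids in descending order: Player Y 2090 points; Player B 1710 points; Player C 450 points; Player V 180 points.
Player Y wins with the top bid and pays the second-highest, 1710 points.
Surplus = 2090 points − 1710 points = 380 points.

Surplus = 380 points.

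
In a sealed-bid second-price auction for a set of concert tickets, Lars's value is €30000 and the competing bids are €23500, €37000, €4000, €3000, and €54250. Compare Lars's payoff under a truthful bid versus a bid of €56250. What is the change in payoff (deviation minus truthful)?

The highest competing bid is €54250.
Bidding truthfully at €30000: the top bid is €54250 (a rival), so Lars loses. Payoff = €0.
Bidding €56250: Lars has the top bid, wins, and pays the second-highest bid €54250. Payoff = €30000 − €54250 = -€24250.
Change = -€24250 − €0 = -€24250.

Change in payoff: -€24250.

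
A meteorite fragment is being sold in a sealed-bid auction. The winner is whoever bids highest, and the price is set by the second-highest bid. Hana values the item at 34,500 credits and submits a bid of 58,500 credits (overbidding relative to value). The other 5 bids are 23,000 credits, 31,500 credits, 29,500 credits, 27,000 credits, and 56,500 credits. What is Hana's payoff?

Highest competing bid: 56,500 credits.
Hana's bid 58,500 credits is the highest overall, so Hana wins and pays the second-highest bid, 56,500 credits.
Payoff = value − price = 34,500 credits − 56,500 credits = -22,000 credits.
Overbidding won the item at a price above value — truthful bidding would have avoided this loss.

-22,000 credits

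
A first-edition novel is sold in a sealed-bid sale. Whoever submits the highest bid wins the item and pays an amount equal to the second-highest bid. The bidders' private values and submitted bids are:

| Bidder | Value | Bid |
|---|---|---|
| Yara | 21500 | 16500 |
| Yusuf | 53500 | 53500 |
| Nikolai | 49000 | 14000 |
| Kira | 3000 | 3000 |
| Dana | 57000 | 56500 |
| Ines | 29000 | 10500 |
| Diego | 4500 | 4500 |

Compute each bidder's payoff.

Payoffs: Yara 0, Yusuf 0, Nikolai 0, Kira 0, Dana 3500, Ines 0, Diego 0.

Bids in descending order: Dana 56500, then Yusuf 53500, then Yara 16500, then Nikolai 14000, then Ines 10500, then Diego 4500, then Kira 3000.
Dana has the top bid and wins; the price is the second-highest bid, 53500.
Dana's payoff = 57000 − 53500 = 3500. All other bidders lose, so their payoff is 0.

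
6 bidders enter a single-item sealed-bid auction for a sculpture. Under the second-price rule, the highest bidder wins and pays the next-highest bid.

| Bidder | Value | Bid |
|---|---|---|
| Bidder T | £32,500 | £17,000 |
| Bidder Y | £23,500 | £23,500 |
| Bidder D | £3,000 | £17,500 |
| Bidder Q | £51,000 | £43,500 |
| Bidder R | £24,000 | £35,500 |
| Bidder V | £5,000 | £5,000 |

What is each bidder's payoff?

Ranking the bids: Bidder Q £43,500, then Bidder R £35,500, then Bidder Y £23,500, then Bidder D £17,500, then Bidder T £17,000, then Bidder V £5,000.
Bidder Q has the top bid and wins; the price is the second-highest bid, £35,500.
Bidder Q's payoff = £51,000 − £35,500 = £15,500. All other bidders lose, so their payoff is 0.

Bidder T £0, Bidder Y £0, Bidder D £0, Bidder Q £15,500, Bidder R £0, Bidder V £0.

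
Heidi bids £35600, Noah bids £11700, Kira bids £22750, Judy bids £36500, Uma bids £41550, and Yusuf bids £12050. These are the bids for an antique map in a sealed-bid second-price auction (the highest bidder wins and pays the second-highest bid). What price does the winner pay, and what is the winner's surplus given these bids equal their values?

The winner pays £36500 for a surplus of £5050.

Ranking the bids: Uma £41550; Judy £36500; Heidi £35600; Kira £22750; Yusuf £12050; Noah £11700.
Uma is the highest bidder, so Uma wins.
Under the second-price rule, the price is the second-highest bid: £36500.
Surplus = £41550 − £36500 = £5050.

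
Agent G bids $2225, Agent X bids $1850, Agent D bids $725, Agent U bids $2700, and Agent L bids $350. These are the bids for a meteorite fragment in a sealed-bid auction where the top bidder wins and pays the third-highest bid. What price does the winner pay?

Ranking the bids: Agent U $2700; Agent G $2225; Agent X $1850; Agent D $725; Agent L $350.
Agent U is the highest bidder, so Agent U wins.
Under the third-price rule, the price is the third-highest bid: $1850.

$1850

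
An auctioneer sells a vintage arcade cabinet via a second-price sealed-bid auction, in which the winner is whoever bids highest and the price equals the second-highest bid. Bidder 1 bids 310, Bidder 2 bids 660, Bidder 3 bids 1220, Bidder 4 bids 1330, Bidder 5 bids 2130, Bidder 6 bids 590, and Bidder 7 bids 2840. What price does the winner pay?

Ordered from highest: Bidder 7 2840 > Bidder 5 2130 > Bidder 4 1330 > Bidder 3 1220 > Bidder 2 660 > Bidder 6 590 > Bidder 1 310.
Bidder 7 is the highest bidder, so Bidder 7 wins.
Under the second-price rule, the price is the second-highest bid: 2130.

The winner pays 2130.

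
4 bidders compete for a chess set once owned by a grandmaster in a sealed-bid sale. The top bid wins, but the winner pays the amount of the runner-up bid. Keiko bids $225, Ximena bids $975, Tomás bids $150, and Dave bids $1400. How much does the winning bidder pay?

Sorted high to low: Dave $1400, then Ximena $975, then Keiko $225, then Tomás $150.
Dave has the highest bid, so Dave wins.
The second-highest bid is $975, so that is what Dave pays.

Price paid: $975.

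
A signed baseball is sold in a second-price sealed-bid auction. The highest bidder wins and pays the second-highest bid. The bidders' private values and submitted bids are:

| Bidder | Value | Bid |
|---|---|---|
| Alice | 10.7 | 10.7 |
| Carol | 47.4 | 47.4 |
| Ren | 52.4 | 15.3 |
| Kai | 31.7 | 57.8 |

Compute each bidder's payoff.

Payoffs: Alice 0.0, Carol 0.0, Ren 0.0, Kai -15.7.

Sorted high to low: Kai 57.8; Carol 47.4; Ren 15.3; Alice 10.7.
Kai has the top bid and wins; the price is the second-highest bid, 47.4.
Kai's payoff = 31.7 − 47.4 = -15.7. All other bidders lose, so their payoff is 0.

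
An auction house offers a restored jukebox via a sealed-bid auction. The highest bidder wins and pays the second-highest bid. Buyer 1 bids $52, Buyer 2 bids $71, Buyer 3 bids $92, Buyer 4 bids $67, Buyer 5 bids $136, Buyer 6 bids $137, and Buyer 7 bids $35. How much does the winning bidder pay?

Sorted high to low: Buyer 6 $137, then Buyer 5 $136, then Buyer 3 $92, then Buyer 2 $71, then Buyer 4 $67, then Buyer 1 $52, then Buyer 7 $35.
Buyer 6 has the highest bid, so Buyer 6 wins.
The second-highest bid is $136, so that is what Buyer 6 pays.

Price paid: $136.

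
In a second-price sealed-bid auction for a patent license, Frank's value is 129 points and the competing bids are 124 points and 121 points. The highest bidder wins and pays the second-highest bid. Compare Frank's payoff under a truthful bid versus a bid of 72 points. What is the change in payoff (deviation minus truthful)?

Payoff change: -5 points.

The highest competing bid is 124 points.
Bidding truthfully at 129 points: Frank has the top bid, wins, and pays the second-highest bid 124 points. Payoff = 129 points − 124 points = 5 points.
Bidding 72 points: the top bid is 124 points (a rival), so Frank loses. Payoff = 0 points.
Change = 0 points − 5 points = -5 points.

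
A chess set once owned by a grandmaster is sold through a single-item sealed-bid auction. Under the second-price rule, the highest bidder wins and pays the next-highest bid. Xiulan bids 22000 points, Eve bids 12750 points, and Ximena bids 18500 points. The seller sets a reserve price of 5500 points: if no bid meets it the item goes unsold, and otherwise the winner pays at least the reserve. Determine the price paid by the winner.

18500 points

Ranking the bids: Xiulan 22000 points; Ximena 18500 points; Eve 12750 points.
Xiulan has the highest bid, so Xiulan wins.
The second-highest bid is 18500 points, which exceeds the reserve, so that sets the price.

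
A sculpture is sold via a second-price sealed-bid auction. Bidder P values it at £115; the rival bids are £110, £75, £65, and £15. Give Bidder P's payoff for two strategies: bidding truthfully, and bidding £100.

The highest competing bid is £110.
Bidding truthfully at £115: Bidder P has the top bid, wins, and pays the second-highest bid £110. Payoff = £115 − £110 = £5.
Bidding £100: the top bid is £110 (a rival), so Bidder P loses. Payoff = £0.
This is the dominant-strategy logic: truthful bidding weakly beats any alternative.

(a) £5  (b) £0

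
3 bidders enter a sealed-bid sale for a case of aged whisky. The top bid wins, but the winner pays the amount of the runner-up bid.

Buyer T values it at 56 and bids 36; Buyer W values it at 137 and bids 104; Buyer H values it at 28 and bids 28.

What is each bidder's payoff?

Bids in descending order: Buyer W 104 > Buyer T 36 > Buyer H 28.
Buyer W has the top bid and wins; the price is the second-highest bid, 36.
Buyer W's payoff = 137 − 36 = 101. All other bidders lose, so their payoff is 0.

Buyer T 0, Buyer W 101, Buyer H 0.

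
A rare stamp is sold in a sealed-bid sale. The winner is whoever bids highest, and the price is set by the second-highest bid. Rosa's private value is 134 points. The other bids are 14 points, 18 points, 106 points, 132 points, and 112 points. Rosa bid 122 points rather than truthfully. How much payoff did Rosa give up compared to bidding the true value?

The highest competing bid is 132 points.
Bidding truthfully at 134 points: Rosa has the top bid, wins, and pays the second-highest bid 132 points. Payoff = 134 points − 132 points = 2 points.
Bidding 122 points: the top bid is 132 points (a rival), so Rosa loses. Payoff = 0 points.
Regret = truthful payoff − actual payoff = 2 points − 0 points = 2 points.

Regret: 2 points.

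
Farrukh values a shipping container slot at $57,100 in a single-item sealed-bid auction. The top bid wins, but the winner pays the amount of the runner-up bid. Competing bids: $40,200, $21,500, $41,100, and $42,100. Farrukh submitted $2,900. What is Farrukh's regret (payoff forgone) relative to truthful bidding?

The highest competing bid is $42,100.
Bidding truthfully at $57,100: Farrukh has the top bid, wins, and pays the second-highest bid $42,100. Payoff = $57,100 − $42,100 = $15,000.
Bidding $2,900: the top bid is $42,100 (a rival), so Farrukh loses. Payoff = $0.
Regret = truthful payoff − actual payoff = $15,000 − $0 = $15,000.

Payoff forgone: $15,000.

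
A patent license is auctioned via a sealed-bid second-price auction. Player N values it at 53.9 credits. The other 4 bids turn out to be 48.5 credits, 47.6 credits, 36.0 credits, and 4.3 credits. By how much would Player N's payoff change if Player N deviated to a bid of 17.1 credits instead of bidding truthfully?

-5.4 credits

The highest competing bid is 48.5 credits.
Bidding truthfully at 53.9 credits: Player N has the top bid, wins, and pays the second-highest bid 48.5 credits. Payoff = 53.9 credits − 48.5 credits = 5.4 credits.
Bidding 17.1 credits: the top bid is 48.5 credits (a rival), so Player N loses. Payoff = 0.0 credits.
Change = 0.0 credits − 5.4 credits = -5.4 credits.
This is the dominant-strategy logic: truthful bidding weakly beats any alternative.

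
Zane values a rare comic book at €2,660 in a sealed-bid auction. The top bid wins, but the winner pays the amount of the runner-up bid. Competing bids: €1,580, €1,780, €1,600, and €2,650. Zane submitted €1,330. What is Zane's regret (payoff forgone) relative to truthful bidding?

The highest competing bid is €2,650.
Bidding truthfully at €2,660: Zane has the top bid, wins, and pays the second-highest bid €2,650. Payoff = €2,660 − €2,650 = €10.
Bidding €1,330: the top bid is €2,650 (a rival), so Zane loses. Payoff = €0.
Regret = truthful payoff − actual payoff = €10 − €0 = €10.

Payoff forgone: €10.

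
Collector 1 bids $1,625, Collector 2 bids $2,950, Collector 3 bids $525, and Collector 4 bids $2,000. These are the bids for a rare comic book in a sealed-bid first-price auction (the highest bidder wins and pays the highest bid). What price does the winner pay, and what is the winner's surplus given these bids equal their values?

The winner pays $2,950 for a surplus of $0.

Bids in descending order: Collector 2 $2,950, then Collector 4 $2,000, then Collector 1 $1,625, then Collector 3 $525.
Collector 2 is the highest bidder, so Collector 2 wins.
Under the first-price rule, the price is the highest bid: $2,950.
Surplus = $2,950 − $2,950 = $0.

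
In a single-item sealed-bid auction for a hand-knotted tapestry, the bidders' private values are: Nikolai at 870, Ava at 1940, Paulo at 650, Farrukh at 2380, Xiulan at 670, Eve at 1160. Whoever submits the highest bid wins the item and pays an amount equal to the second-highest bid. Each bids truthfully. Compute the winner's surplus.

Ordered from highest: Farrukh 2380; Ava 1940; Eve 1160; Nikolai 870; Xiulan 670; Paulo 650.
Farrukh wins with the top bid and pays the second-highest, 1940.
Surplus = 2380 − 1940 = 440.

Surplus = 440.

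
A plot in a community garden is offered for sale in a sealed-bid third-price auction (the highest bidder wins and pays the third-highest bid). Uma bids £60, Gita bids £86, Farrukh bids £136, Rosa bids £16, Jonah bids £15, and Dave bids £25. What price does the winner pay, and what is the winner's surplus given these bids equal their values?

The winner pays £60 for a surplus of £76.

Bids in descending order: Farrukh £136; Gita £86; Uma £60; Dave £25; Rosa £16; Jonah £15.
Farrukh is the highest bidder, so Farrukh wins.
Under the third-price rule, the price is the third-highest bid: £60.
Surplus = £136 − £60 = £76.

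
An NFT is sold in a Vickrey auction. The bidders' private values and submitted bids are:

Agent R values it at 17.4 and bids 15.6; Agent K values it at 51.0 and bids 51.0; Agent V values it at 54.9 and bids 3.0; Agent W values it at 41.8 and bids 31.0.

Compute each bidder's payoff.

Agent R 0.0, Agent K 20.0, Agent V 0.0, Agent W 0.0.

Sorted high to low: Agent K 51.0, then Agent W 31.0, then Agent R 15.6, then Agent V 3.0.
Agent K has the top bid and wins; the price is the second-highest bid, 31.0.
Agent K's payoff = 51.0 − 31.0 = 20.0. All other bidders lose, so their payoff is 0.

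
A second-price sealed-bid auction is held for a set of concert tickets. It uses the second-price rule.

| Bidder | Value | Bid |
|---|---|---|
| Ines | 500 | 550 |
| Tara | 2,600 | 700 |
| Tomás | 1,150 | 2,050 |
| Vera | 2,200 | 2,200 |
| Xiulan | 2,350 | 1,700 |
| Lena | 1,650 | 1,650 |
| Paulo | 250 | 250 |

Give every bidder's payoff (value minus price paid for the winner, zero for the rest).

Payoffs: Ines 0, Tara 0, Tomás 0, Vera 150, Xiulan 0, Lena 0, Paulo 0.

Sorted high to low: Vera 2,200, then Tomás 2,050, then Xiulan 1,700, then Lena 1,650, then Tara 700, then Ines 550, then Paulo 250.
Vera has the top bid and wins; the price is the second-highest bid, 2,050.
Vera's payoff = 2,200 − 2,050 = 150. All other bidders lose, so their payoff is 0.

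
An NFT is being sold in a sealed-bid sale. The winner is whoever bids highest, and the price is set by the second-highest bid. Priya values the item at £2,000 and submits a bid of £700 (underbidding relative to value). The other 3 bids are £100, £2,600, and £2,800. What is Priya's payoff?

£0

Highest competing bid: £2,800.
Priya's bid £700 is not the highest, so Priya loses, pays nothing, and earns zero payoff.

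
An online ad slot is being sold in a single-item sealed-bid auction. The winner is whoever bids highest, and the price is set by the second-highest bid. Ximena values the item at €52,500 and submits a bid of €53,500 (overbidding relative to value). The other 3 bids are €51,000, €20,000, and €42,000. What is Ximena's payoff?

Payoff = €1,500.

Highest competing bid: €51,000.
Ximena's bid €53,500 is the highest overall, so Ximena wins and pays the second-highest bid, €51,000.
Payoff = value − price = €52,500 − €51,000 = €1,500.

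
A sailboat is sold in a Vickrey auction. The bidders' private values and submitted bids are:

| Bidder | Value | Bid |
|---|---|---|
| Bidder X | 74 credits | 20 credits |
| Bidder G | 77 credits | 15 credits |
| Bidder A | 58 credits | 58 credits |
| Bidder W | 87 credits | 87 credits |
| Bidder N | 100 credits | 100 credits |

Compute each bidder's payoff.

Ordered from highest: Bidder N 100 credits, then Bidder W 87 credits, then Bidder A 58 credits, then Bidder X 20 credits, then Bidder G 15 credits.
Bidder N has the top bid and wins; the price is the second-highest bid, 87 credits.
Bidder N's payoff = 100 credits − 87 credits = 13 credits. All other bidders lose, so their payoff is 0.

Bidder X 0 credits, Bidder G 0 credits, Bidder A 0 credits, Bidder W 0 credits, Bidder N 13 credits.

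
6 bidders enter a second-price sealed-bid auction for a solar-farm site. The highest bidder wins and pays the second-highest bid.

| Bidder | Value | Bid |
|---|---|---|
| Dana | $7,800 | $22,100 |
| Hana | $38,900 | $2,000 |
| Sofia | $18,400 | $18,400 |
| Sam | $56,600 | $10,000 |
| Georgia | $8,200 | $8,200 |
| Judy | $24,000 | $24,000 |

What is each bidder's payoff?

Dana $0, Hana $0, Sofia $0, Sam $0, Georgia $0, Judy $1,900.

Ordered from highest: Judy $24,000; Dana $22,100; Sofia $18,400; Sam $10,000; Georgia $8,200; Hana $2,000.
Judy has the top bid and wins; the price is the second-highest bid, $22,100.
Judy's payoff = $24,000 − $22,100 = $1,900. All other bidders lose, so their payoff is 0.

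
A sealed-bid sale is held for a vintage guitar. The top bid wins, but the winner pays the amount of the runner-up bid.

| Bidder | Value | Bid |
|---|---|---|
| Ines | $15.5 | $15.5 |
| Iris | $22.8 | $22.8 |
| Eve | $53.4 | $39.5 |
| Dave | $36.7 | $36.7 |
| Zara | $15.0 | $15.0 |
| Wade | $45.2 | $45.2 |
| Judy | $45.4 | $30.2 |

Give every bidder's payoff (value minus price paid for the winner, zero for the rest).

Ines $0.0, Iris $0.0, Eve $0.0, Dave $0.0, Zara $0.0, Wade $5.7, Judy $0.0.

Sorted high to low: Wade $45.2; Eve $39.5; Dave $36.7; Judy $30.2; Iris $22.8; Ines $15.5; Zara $15.0.
Wade has the top bid and wins; the price is the second-highest bid, $39.5.
Wade's payoff = $45.2 − $39.5 = $5.7. All other bidders lose, so their payoff is 0.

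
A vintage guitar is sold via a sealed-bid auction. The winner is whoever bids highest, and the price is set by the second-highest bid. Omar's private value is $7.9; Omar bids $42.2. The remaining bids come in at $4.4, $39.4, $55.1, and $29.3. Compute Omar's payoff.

Highest competing bid: $55.1.
Omar's bid $42.2 is not the highest, so Omar loses, pays nothing, and earns zero payoff.

Payoff = $0.0.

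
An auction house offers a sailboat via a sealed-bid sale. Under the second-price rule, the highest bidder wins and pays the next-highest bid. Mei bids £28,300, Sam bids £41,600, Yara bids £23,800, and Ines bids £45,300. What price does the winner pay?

Bids in descending order: Ines £45,300; Sam £41,600; Mei £28,300; Yara £23,800.
Ines has the highest bid, so Ines wins.
The second-highest bid is £41,600, so that is what Ines pays.

£41,600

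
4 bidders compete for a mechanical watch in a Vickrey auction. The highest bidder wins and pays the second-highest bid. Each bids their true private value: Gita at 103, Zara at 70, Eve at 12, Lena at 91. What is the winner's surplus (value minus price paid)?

Sorted high to low: Gita 103; Lena 91; Zara 70; Eve 12.
Gita wins with the top bid and pays the second-highest, 91.
Surplus = 103 − 91 = 12.

Surplus = 12.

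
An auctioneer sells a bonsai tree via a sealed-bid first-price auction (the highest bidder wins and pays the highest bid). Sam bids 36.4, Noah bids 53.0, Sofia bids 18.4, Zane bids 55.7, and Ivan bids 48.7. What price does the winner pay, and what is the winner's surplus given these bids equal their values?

Price 55.7; surplus 0.0.

Ordered from highest: Zane 55.7 > Noah 53.0 > Ivan 48.7 > Sam 36.4 > Sofia 18.4.
Zane is the highest bidder, so Zane wins.
Under the first-price rule, the price is the highest bid: 55.7.
Surplus = 55.7 − 55.7 = 0.0.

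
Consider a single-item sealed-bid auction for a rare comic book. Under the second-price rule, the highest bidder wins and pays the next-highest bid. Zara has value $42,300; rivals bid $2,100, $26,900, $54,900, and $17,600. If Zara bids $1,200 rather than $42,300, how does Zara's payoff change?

The highest competing bid is $54,900.
Bidding truthfully at $42,300: the top bid is $54,900 (a rival), so Zara loses. Payoff = $0.
Bidding $1,200: the top bid is $54,900 (a rival), so Zara loses. Payoff = $0.
Change = $0 − $0 = $0.
The bid only affects whether you win, not the price — here both bids land on the same side of the top rival bid, so the deviation is payoff-neutral.

Change in payoff: $0.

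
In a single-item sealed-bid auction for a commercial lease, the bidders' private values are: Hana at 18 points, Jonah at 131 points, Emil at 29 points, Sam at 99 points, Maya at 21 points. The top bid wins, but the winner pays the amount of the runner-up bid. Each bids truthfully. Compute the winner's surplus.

Ranking the bids: Jonah 131 points > Sam 99 points > Emil 29 points > Maya 21 points > Hana 18 points.
Jonah wins with the top bid and pays the second-highest, 99 points.
Surplus = 131 points − 99 points = 32 points.

Surplus = 32 points.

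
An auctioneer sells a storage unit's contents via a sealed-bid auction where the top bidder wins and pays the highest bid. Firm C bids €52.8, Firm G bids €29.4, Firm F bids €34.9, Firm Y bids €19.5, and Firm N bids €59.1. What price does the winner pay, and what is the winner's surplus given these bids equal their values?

The winner pays €59.1 for a surplus of €0.0.

Ranking the bids: Firm N €59.1 > Firm C €52.8 > Firm F €34.9 > Firm G €29.4 > Firm Y €19.5.
Firm N is the highest bidder, so Firm N wins.
Under the first-price rule, the price is the highest bid: €59.1.
Surplus = €59.1 − €59.1 = €0.0.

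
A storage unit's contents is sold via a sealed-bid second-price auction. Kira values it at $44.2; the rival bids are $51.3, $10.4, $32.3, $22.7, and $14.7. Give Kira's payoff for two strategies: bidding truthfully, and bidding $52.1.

(a) $0.0  (b) -$7.1

The highest competing bid is $51.3.
Bidding truthfully at $44.2: the top bid is $51.3 (a rival), so Kira loses. Payoff = $0.0.
Bidding $52.1: Kira has the top bid, wins, and pays the second-highest bid $51.3. Payoff = $44.2 − $51.3 = -$7.1.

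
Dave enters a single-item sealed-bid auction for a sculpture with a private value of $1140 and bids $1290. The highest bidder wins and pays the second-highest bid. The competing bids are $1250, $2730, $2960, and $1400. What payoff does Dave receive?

Highest competing bid: $2960.
Dave's bid $1290 is not the highest, so Dave loses, pays nothing, and earns zero payoff.

Payoff = $0.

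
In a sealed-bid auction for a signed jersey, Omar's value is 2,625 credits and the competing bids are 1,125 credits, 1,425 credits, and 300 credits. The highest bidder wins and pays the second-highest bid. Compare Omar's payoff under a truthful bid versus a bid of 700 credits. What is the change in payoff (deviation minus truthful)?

Payoff change: -1,200 credits.

The highest competing bid is 1,425 credits.
Bidding truthfully at 2,625 credits: Omar has the top bid, wins, and pays the second-highest bid 1,425 credits. Payoff = 2,625 credits − 1,425 credits = 1,200 credits.
Bidding 700 credits: the top bid is 1,425 credits (a rival), so Omar loses. Payoff = 0 credits.
Change = 0 credits − 1,200 credits = -1,200 credits.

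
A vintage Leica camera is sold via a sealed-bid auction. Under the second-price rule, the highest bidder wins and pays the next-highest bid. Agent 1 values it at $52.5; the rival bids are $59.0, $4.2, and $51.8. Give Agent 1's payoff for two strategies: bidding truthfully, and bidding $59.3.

Truthful: $0.0; alternative: -$6.5.

The highest competing bid is $59.0.
Bidding truthfully at $52.5: the top bid is $59.0 (a rival), so Agent 1 loses. Payoff = $0.0.
Bidding $59.3: Agent 1 has the top bid, wins, and pays the second-highest bid $59.0. Payoff = $52.5 − $59.0 = -$6.5.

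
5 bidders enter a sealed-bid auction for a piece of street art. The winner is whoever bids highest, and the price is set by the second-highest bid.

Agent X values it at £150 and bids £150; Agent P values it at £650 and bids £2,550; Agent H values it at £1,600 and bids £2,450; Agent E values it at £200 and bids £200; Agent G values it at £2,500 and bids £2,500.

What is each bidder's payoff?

Bids in descending order: Agent P £2,550, then Agent G £2,500, then Agent H £2,450, then Agent E £200, then Agent X £150.
Agent P has the top bid and wins; the price is the second-highest bid, £2,500.
Agent P's payoff = £650 − £2,500 = -£1,850. All other bidders lose, so their payoff is 0.

Payoffs: Agent X £0, Agent P -£1,850, Agent H £0, Agent E £0, Agent G £0.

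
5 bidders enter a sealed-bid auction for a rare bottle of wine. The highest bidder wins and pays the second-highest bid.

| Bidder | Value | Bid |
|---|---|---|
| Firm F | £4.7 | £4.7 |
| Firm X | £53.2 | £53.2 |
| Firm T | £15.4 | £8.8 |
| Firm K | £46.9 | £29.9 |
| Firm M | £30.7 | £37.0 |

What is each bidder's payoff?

Payoffs: Firm F £0.0, Firm X £16.2, Firm T £0.0, Firm K £0.0, Firm M £0.0.

Ordered from highest: Firm X £53.2 > Firm M £37.0 > Firm K £29.9 > Firm T £8.8 > Firm F £4.7.
Firm X has the top bid and wins; the price is the second-highest bid, £37.0.
Firm X's payoff = £53.2 − £37.0 = £16.2. All other bidders lose, so their payoff is 0.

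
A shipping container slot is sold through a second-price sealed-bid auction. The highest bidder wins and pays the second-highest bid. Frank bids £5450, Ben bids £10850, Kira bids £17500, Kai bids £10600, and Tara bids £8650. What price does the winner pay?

Price paid: £10850.

Ordered from highest: Kira £17500; Ben £10850; Kai £10600; Tara £8650; Frank £5450.
Kira has the highest bid, so Kira wins.
The second-highest bid is £10850, so that is what Kira pays.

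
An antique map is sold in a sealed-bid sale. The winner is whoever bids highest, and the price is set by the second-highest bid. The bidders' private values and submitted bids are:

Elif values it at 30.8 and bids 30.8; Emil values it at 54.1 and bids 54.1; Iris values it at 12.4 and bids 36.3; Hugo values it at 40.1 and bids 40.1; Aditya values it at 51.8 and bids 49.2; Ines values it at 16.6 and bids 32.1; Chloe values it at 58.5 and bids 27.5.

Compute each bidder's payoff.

Bids in descending order: Emil 54.1, then Aditya 49.2, then Hugo 40.1, then Iris 36.3, then Ines 32.1, then Elif 30.8, then Chloe 27.5.
Emil has the top bid and wins; the price is the second-highest bid, 49.2.
Emil's payoff = 54.1 − 49.2 = 4.9. All other bidders lose, so their payoff is 0.

Payoffs: Elif 0.0, Emil 4.9, Iris 0.0, Hugo 0.0, Aditya 0.0, Ines 0.0, Chloe 0.0.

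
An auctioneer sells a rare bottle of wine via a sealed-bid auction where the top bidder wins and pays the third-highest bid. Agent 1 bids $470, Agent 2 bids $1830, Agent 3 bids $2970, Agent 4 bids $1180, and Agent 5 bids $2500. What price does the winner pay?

Ranking the bids: Agent 3 $2970 > Agent 5 $2500 > Agent 2 $1830 > Agent 4 $1180 > Agent 1 $470.
Agent 3 is the highest bidder, so Agent 3 wins.
Under the third-price rule, the price is the third-highest bid: $1830.

$1830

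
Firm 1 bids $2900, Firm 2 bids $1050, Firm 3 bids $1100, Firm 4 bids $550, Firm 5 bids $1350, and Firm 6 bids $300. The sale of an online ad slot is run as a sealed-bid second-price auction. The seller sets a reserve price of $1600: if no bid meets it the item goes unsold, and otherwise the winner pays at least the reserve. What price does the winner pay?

Ranking the bids: Firm 1 $2900, then Firm 5 $1350, then Firm 3 $1100, then Firm 2 $1050, then Firm 4 $550, then Firm 6 $300.
Firm 1 has the highest bid, so Firm 1 wins.
The second-highest bid is $1350, but the reserve $1600 is higher, so the price is the reserve.

The winner pays $1600.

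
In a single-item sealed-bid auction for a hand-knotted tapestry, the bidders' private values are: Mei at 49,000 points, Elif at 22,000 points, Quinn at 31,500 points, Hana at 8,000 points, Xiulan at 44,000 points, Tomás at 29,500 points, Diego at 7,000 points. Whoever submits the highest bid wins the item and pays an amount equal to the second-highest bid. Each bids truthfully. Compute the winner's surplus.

5,000 points

Sorted high to low: Mei 49,000 points > Xiulan 44,000 points > Quinn 31,500 points > Tomás 29,500 points > Elif 22,000 points > Hana 8,000 points > Diego 7,000 points.
Mei wins with the top bid and pays the second-highest, 44,000 points.
Surplus = 49,000 points − 44,000 points = 5,000 points.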